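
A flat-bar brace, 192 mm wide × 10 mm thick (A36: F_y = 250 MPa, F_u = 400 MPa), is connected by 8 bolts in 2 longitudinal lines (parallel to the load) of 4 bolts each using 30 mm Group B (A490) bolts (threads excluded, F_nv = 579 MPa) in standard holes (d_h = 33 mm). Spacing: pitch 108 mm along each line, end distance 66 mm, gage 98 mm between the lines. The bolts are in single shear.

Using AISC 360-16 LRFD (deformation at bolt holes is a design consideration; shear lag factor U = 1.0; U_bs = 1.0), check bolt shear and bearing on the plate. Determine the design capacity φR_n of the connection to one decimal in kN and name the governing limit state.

Bolt shear: A_b = π(30)²/4 = 706.86 mm². φR_n = 0.75 × 579 × 706.86 × 8 × 1 = 2455.6 kN.
Bearing (10 mm plate, F_u = 400 MPa): end bolts L_c = 66 − 33/2 = 49.5, R_n = min(1.2×49.5×10×400, 2.4×30×10×400) = 237.6 kN/bolt; interior L_c = 108 − 33 = 75, R_n = 288 kN/bolt. φR_n = 0.75 × (2×237.6 + 6×288) = 1652.4 kN.
Governing: min(2455.6, 1652.4) = 1652.4 kN → bearing.

1652.4 kN (bearing governs)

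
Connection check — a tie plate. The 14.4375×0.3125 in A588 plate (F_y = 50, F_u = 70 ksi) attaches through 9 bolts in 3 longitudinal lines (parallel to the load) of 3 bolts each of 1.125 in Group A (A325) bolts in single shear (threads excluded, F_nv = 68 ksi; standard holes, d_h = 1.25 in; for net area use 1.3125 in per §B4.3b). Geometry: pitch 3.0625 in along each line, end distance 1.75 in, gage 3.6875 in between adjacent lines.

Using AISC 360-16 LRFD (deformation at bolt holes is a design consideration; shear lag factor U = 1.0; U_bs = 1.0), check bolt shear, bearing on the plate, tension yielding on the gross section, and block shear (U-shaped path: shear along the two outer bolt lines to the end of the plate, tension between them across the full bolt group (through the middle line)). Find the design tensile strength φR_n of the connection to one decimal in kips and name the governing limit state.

Bolt shear: A_b = π(1.125)²/4 = 0.99402 in². φR_n = 0.75 × 68 × 0.99402 × 9 × 1 = 456.3 kips.
Bearing (0.3125 in plate, F_u = 70 ksi): end bolts L_c = 1.75 − 1.25/2 = 1.125, R_n = min(1.2×1.125×0.3125×70, 2.4×1.125×0.3125×70) = 29.531 kips/bolt; interior L_c = 3.0625 − 1.25 = 1.8125, R_n = 47.578 kips/bolt. φR_n = 0.75 × (3×29.531 + 6×47.578) = 280.5 kips.
Tension yield (gross): A_g = 14.4375×0.3125 = 4.5117 in². φR_n = 0.90 × 50 × 4.5117 = 203.0 kips.
Block shear: shear path 2×[1.75+2×3.0625] = 2×7.875 in, A_gv = 4.9219, A_nv = 2×(7.875 − 2.5×1.3125)×0.3125 = 2.8711 in²; tension across gage: (7.375 − 2×1.3125)×0.3125 = 1.4844 in². R_n = min(0.6×70×2.8711, 0.6×50×4.9219) + 1.0×70×1.4844 = min(120.59, 147.66) + 103.91 = 224.5 kips. φR_n = 0.75 × 224.5 = 168.4 kips.
Governing: min(456.3, 280.5, 203.0, 168.4) = 168.4 kips → block shear.

168.4 kips (block shear governs)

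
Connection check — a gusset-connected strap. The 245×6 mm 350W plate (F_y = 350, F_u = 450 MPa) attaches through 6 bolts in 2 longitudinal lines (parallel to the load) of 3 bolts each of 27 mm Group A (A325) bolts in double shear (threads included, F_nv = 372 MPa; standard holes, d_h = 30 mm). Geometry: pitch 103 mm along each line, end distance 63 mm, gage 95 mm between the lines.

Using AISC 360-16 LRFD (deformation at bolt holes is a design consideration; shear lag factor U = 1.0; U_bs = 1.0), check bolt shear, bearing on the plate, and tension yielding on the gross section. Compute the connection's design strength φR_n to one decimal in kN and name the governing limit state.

463.1 kN (gross-section yield governs)

Bolt shear: A_b = π(27)²/4 = 572.56 mm². φR_n = 0.75 × 372 × 572.56 × 6 × 2 = 1916.9 kN.
Bearing (6 mm plate, F_u = 450 MPa): end bolts L_c = 63 − 30/2 = 48, R_n = min(1.2×48×6×450, 2.4×27×6×450) = 155.52 kN/bolt; interior L_c = 103 − 30 = 73, R_n = 174.96 kN/bolt. φR_n = 0.75 × (2×155.52 + 4×174.96) = 758.2 kN.
Tension yield (gross): A_g = 245×6 = 1470 mm². φR_n = 0.90 × 350 × 1470 = 463.1 kN.
Governing: min(1916.9, 758.2, 463.1) = 463.1 kN → gross-section yield.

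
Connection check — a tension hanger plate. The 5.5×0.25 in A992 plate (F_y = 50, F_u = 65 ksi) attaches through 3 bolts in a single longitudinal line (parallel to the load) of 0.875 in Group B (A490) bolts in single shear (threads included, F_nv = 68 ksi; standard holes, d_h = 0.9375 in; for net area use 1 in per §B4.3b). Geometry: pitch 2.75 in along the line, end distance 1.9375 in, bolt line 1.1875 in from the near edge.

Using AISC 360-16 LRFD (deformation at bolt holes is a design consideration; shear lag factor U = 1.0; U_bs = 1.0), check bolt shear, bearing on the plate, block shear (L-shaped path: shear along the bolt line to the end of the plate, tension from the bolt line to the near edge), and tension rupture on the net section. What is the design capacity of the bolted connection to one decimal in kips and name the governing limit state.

Bolt shear: A_b = π(0.875)²/4 = 0.60132 in². φR_n = 0.75 × 68 × 0.60132 × 3 × 1 = 92.0 kips.
Bearing (0.25 in plate, F_u = 65 ksi): end bolts L_c = 1.9375 − 0.9375/2 = 1.46875, R_n = min(1.2×1.46875×0.25×65, 2.4×0.875×0.25×65) = 28.641 kips/bolt; interior L_c = 2.75 − 0.9375 = 1.8125, R_n = 34.125 kips/bolt. φR_n = 0.75 × (1×28.641 + 2×34.125) = 72.7 kips.
Block shear: shear path 1×[1.9375+2×2.75] = 1×7.4375 in, A_gv = 1.8594, A_nv = 1×(7.4375 − 2.5×1)×0.25 = 1.2344 in²; tension to near edge: (1.1875 − 0.5×1)×0.25 = 0.17188 in². R_n = min(0.6×65×1.2344, 0.6×50×1.8594) + 1.0×65×0.17188 = min(48.142, 55.782) + 11.172 = 59.314 kips. φR_n = 0.75 × 59.314 = 44.5 kips.
Tension rupture (net): A_n = (5.5 − 1×1)×0.25 = 1.125 in² (U = 1.0, A_e = A_n). φR_n = 0.75 × 65 × 1.125 = 54.8 kips.
Governing: min(92.0, 72.7, 44.5, 54.8) = 44.5 kips → block shear.

44.5 kips (block shear governs)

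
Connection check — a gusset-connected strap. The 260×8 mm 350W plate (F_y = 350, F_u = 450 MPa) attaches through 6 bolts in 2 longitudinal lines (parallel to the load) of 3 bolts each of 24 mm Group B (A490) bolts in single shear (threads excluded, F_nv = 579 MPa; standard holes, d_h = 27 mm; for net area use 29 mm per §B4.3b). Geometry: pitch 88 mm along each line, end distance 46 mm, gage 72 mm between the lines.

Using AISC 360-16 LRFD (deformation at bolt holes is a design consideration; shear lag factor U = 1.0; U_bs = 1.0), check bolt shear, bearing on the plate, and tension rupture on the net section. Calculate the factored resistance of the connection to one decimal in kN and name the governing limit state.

545.4 kN (net-section rupture governs)

Bolt shear: A_b = π(24)²/4 = 452.39 mm². φR_n = 0.75 × 579 × 452.39 × 6 × 1 = 1178.7 kN.
Bearing (8 mm plate, F_u = 450 MPa): end bolts L_c = 46 − 27/2 = 32.5, R_n = min(1.2×32.5×8×450, 2.4×24×8×450) = 140.4 kN/bolt; interior L_c = 88 − 27 = 61, R_n = 207.36 kN/bolt. φR_n = 0.75 × (2×140.4 + 4×207.36) = 832.7 kN.
Tension rupture (net): A_n = (260 − 2×29)×8 = 1616 mm² (U = 1.0, A_e = A_n). φR_n = 0.75 × 450 × 1616 = 545.4 kN.
Governing: min(1178.7, 832.7, 545.4) = 545.4 kN → net-section rupture.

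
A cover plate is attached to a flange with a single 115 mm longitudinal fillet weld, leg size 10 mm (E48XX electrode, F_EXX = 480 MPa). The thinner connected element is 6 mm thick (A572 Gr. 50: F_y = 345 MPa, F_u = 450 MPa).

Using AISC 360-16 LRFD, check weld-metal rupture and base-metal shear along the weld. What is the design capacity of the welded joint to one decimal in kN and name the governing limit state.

139.7 kN (base-metal shear governs)

Weld metal: throat = 0.707×10 = 7.07 mm, L = 115 mm. φR_n = 0.75 × 0.6 × 480 × 7.07 × 115 = 175.6 kN.
Base metal shear (6 mm plate): yield φR_n = 1.0×0.6×345×6×115 = 142.8 kN; rupture φR_n = 0.75×0.6×450×6×115 = 139.7 kN; take 139.7 kN (rupture).
Governing: min(175.6, 139.7) = 139.7 kN → base-metal shear.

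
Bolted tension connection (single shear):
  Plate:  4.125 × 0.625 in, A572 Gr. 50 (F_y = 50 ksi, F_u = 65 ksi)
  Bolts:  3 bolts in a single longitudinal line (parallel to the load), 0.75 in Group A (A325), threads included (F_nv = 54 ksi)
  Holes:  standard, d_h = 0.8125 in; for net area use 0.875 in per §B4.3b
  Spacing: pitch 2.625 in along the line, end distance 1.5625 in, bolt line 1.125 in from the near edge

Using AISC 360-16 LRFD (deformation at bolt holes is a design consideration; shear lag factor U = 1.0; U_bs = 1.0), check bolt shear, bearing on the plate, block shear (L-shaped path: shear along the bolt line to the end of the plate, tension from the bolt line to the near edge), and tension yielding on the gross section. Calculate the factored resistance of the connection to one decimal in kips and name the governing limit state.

Bolt shear: A_b = π(0.75)²/4 = 0.44179 in². φR_n = 0.75 × 54 × 0.44179 × 3 × 1 = 53.7 kips.
Bearing (0.625 in plate, F_u = 65 ksi): end bolts L_c = 1.5625 − 0.8125/2 = 1.15625, R_n = min(1.2×1.15625×0.625×65, 2.4×0.75×0.625×65) = 56.367 kips/bolt; interior L_c = 2.625 − 0.8125 = 1.8125, R_n = 73.125 kips/bolt. φR_n = 0.75 × (1×56.367 + 2×73.125) = 152.0 kips.
Block shear: shear path 1×[1.5625+2×2.625] = 1×6.8125 in, A_gv = 4.2578, A_nv = 1×(6.8125 − 2.5×0.875)×0.625 = 2.8906 in²; tension to near edge: (1.125 − 0.5×0.875)×0.625 = 0.42969 in². R_n = min(0.6×65×2.8906, 0.6×50×4.2578) + 1.0×65×0.42969 = min(112.73, 127.73) + 27.93 = 140.66 kips. φR_n = 0.75 × 140.66 = 105.5 kips.
Tension yield (gross): A_g = 4.125×0.625 = 2.5781 in². φR_n = 0.90 × 50 × 2.5781 = 116.0 kips.
Governing: min(53.7, 152.0, 105.5, 116.0) = 53.7 kips → bolt shear.

53.7 kips (bolt shear governs)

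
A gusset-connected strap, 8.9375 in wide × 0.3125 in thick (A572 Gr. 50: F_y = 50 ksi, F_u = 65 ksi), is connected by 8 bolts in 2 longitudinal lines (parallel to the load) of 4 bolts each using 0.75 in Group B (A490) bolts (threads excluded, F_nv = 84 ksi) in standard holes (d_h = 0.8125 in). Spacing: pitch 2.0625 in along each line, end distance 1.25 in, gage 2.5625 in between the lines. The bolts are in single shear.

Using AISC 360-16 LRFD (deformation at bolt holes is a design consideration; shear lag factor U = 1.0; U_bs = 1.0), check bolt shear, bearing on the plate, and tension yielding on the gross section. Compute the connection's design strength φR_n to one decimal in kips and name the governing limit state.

Bolt shear: A_b = π(0.75)²/4 = 0.44179 in². φR_n = 0.75 × 84 × 0.44179 × 8 × 1 = 222.7 kips.
Bearing (0.3125 in plate, F_u = 65 ksi): end bolts L_c = 1.25 − 0.8125/2 = 0.84375, R_n = min(1.2×0.84375×0.3125×65, 2.4×0.75×0.3125×65) = 20.566 kips/bolt; interior L_c = 2.0625 − 0.8125 = 1.25, R_n = 30.469 kips/bolt. φR_n = 0.75 × (2×20.566 + 6×30.469) = 168.0 kips.
Tension yield (gross): A_g = 8.9375×0.3125 = 2.793 in². φR_n = 0.90 × 50 × 2.793 = 125.7 kips.
Governing: min(222.7, 168.0, 125.7) = 125.7 kips → gross-section yield.

125.7 kips (gross-section yield governs)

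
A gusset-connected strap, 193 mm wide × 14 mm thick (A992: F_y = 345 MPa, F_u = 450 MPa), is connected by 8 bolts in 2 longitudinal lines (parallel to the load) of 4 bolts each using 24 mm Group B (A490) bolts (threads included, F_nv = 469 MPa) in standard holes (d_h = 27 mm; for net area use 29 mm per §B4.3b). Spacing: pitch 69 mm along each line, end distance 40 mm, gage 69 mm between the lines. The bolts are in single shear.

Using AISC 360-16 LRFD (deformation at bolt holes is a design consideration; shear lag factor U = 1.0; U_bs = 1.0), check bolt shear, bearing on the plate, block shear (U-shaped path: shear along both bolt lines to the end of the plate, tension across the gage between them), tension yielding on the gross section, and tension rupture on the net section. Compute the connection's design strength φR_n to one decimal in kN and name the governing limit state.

Bolt shear: A_b = π(24)²/4 = 452.39 mm². φR_n = 0.75 × 469 × 452.39 × 8 × 1 = 1273.0 kN.
Bearing (14 mm plate, F_u = 450 MPa): end bolts L_c = 40 − 27/2 = 26.5, R_n = min(1.2×26.5×14×450, 2.4×24×14×450) = 200.34 kN/bolt; interior L_c = 69 − 27 = 42, R_n = 317.52 kN/bolt. φR_n = 0.75 × (2×200.34 + 6×317.52) = 1729.4 kN.
Block shear: shear path 2×[40+3×69] = 2×247 mm, A_gv = 6916, A_nv = 2×(247 − 3.5×29)×14 = 4074 mm²; tension across gage: (69 − 1×29)×14 = 560 mm². R_n = min(0.6×450×4074, 0.6×345×6916) + 1.0×450×560 = min(1100, 1431.6) + 252 = 1352 kN. φR_n = 0.75 × 1352 = 1014.0 kN.
Tension yield (gross): A_g = 193×14 = 2702 mm². φR_n = 0.90 × 345 × 2702 = 839.0 kN.
Tension rupture (net): A_n = (193 − 2×29)×14 = 1890 mm² (U = 1.0, A_e = A_n). φR_n = 0.75 × 450 × 1890 = 637.9 kN.
Governing: min(1273.0, 1729.4, 1014.0, 839.0, 637.9) = 637.9 kN → net-section rupture.

637.9 kN (net-section rupture governs)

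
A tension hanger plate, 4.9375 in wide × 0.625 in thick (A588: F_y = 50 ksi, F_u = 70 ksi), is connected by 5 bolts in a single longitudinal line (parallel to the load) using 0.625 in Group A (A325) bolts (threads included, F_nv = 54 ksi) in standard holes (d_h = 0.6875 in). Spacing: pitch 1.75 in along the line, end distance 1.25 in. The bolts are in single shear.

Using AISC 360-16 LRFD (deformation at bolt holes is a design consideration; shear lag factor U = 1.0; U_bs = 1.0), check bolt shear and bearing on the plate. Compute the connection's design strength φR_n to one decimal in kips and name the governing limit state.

62.1 kips (bolt shear governs)

Bolt shear: A_b = π(0.625)²/4 = 0.3068 in². φR_n = 0.75 × 54 × 0.3068 × 5 × 1 = 62.1 kips.
Bearing (0.625 in plate, F_u = 70 ksi): end bolts L_c = 1.25 − 0.6875/2 = 0.90625, R_n = min(1.2×0.90625×0.625×70, 2.4×0.625×0.625×70) = 47.578 kips/bolt; interior L_c = 1.75 − 0.6875 = 1.0625, R_n = 55.781 kips/bolt. φR_n = 0.75 × (1×47.578 + 4×55.781) = 203.0 kips.
Governing: min(62.1, 203.0) = 62.1 kips → bolt shear.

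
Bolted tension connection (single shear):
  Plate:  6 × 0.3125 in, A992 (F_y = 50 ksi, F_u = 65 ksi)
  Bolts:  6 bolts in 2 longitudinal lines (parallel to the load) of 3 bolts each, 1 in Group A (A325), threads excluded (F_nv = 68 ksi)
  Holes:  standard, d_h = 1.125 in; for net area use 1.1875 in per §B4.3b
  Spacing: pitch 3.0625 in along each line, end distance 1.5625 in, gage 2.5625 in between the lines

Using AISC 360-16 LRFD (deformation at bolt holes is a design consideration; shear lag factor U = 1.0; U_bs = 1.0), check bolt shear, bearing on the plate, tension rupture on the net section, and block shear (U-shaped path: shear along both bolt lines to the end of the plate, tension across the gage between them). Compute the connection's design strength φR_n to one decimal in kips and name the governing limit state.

Bolt shear: A_b = π(1)²/4 = 0.7854 in². φR_n = 0.75 × 68 × 0.7854 × 6 × 1 = 240.3 kips.
Bearing (0.3125 in plate, F_u = 65 ksi): end bolts L_c = 1.5625 − 1.125/2 = 1, R_n = min(1.2×1×0.3125×65, 2.4×1×0.3125×65) = 24.375 kips/bolt; interior L_c = 3.0625 − 1.125 = 1.9375, R_n = 47.227 kips/bolt. φR_n = 0.75 × (2×24.375 + 4×47.227) = 178.2 kips.
Tension rupture (net): A_n = (6 − 2×1.1875)×0.3125 = 1.1328 in² (U = 1.0, A_e = A_n). φR_n = 0.75 × 65 × 1.1328 = 55.2 kips.
Block shear: shear path 2×[1.5625+2×3.0625] = 2×7.6875 in, A_gv = 4.8047, A_nv = 2×(7.6875 − 2.5×1.1875)×0.3125 = 2.9492 in²; tension across gage: (2.5625 − 1×1.1875)×0.3125 = 0.42969 in². R_n = min(0.6×65×2.9492, 0.6×50×4.8047) + 1.0×65×0.42969 = min(115.02, 144.14) + 27.93 = 142.95 kips. φR_n = 0.75 × 142.95 = 107.2 kips.
Governing: min(240.3, 178.2, 55.2, 107.2) = 55.2 kips → net-section rupture.

55.2 kips (net-section rupture governs)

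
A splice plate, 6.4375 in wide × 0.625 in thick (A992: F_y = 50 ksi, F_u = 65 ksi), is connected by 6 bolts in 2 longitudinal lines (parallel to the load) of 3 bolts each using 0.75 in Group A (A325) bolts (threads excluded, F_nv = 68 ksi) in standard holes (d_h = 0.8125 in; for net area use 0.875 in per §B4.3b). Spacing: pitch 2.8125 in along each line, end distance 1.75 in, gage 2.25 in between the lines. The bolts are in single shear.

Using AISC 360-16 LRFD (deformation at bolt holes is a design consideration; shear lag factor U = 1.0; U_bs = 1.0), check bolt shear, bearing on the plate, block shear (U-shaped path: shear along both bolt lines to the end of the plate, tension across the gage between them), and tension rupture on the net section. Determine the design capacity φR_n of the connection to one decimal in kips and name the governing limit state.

135.2 kips (bolt shear governs)

Bolt shear: A_b = π(0.75)²/4 = 0.44179 in². φR_n = 0.75 × 68 × 0.44179 × 6 × 1 = 135.2 kips.
Bearing (0.625 in plate, F_u = 65 ksi): end bolts L_c = 1.75 − 0.8125/2 = 1.34375, R_n = min(1.2×1.34375×0.625×65, 2.4×0.75×0.625×65) = 65.508 kips/bolt; interior L_c = 2.8125 − 0.8125 = 2, R_n = 73.125 kips/bolt. φR_n = 0.75 × (2×65.508 + 4×73.125) = 317.6 kips.
Block shear: shear path 2×[1.75+2×2.8125] = 2×7.375 in, A_gv = 9.2188, A_nv = 2×(7.375 − 2.5×0.875)×0.625 = 6.4844 in²; tension across gage: (2.25 − 1×0.875)×0.625 = 0.85938 in². R_n = min(0.6×65×6.4844, 0.6×50×9.2188) + 1.0×65×0.85938 = min(252.89, 276.56) + 55.86 = 308.75 kips. φR_n = 0.75 × 308.75 = 231.6 kips.
Tension rupture (net): A_n = (6.4375 − 2×0.875)×0.625 = 2.9297 in² (U = 1.0, A_e = A_n). φR_n = 0.75 × 65 × 2.9297 = 142.8 kips.
Governing: min(135.2, 317.6, 231.6, 142.8) = 135.2 kips → bolt shear.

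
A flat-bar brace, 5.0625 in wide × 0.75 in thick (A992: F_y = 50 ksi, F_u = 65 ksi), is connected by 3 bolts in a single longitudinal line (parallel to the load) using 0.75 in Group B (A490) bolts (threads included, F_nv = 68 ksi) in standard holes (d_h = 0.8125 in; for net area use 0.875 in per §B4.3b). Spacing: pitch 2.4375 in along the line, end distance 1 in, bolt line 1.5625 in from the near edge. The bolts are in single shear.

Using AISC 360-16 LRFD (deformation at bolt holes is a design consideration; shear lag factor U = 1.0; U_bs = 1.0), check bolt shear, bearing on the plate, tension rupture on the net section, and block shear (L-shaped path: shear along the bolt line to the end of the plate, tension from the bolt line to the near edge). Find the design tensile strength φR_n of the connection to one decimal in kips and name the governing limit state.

Bolt shear: A_b = π(0.75)²/4 = 0.44179 in². φR_n = 0.75 × 68 × 0.44179 × 3 × 1 = 67.6 kips.
Bearing (0.75 in plate, F_u = 65 ksi): end bolts L_c = 1 − 0.8125/2 = 0.59375, R_n = min(1.2×0.59375×0.75×65, 2.4×0.75×0.75×65) = 34.734 kips/bolt; interior L_c = 2.4375 − 0.8125 = 1.625, R_n = 87.75 kips/bolt. φR_n = 0.75 × (1×34.734 + 2×87.75) = 157.7 kips.
Tension rupture (net): A_n = (5.0625 − 1×0.875)×0.75 = 3.1406 in² (U = 1.0, A_e = A_n). φR_n = 0.75 × 65 × 3.1406 = 153.1 kips.
Block shear: shear path 1×[1+2×2.4375] = 1×5.875 in, A_gv = 4.4063, A_nv = 1×(5.875 − 2.5×0.875)×0.75 = 2.7656 in²; tension to near edge: (1.5625 − 0.5×0.875)×0.75 = 0.84375 in². R_n = min(0.6×65×2.7656, 0.6×50×4.4063) + 1.0×65×0.84375 = min(107.86, 132.19) + 54.844 = 162.7 kips. φR_n = 0.75 × 162.7 = 122.0 kips.
Governing: min(67.6, 157.7, 153.1, 122.0) = 67.6 kips → bolt shear.

67.6 kips (bolt shear governs)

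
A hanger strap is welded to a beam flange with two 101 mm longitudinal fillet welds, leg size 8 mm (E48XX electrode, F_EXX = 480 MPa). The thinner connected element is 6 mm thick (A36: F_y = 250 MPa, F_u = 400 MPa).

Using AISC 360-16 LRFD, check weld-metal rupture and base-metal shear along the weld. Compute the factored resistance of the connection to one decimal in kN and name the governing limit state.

181.8 kN (base-metal shear governs)

Weld metal: throat = 0.707×8 = 5.656 mm, L = 2×101 = 202 mm. φR_n = 0.75 × 0.6 × 480 × 5.656 × 202 = 246.8 kN.
Base metal shear (6 mm plate): yield φR_n = 1.0×0.6×250×6×202 = 181.8 kN; rupture φR_n = 0.75×0.6×400×6×202 = 218.2 kN; take 181.8 kN (yield).
Governing: min(246.8, 181.8) = 181.8 kN → base-metal shear.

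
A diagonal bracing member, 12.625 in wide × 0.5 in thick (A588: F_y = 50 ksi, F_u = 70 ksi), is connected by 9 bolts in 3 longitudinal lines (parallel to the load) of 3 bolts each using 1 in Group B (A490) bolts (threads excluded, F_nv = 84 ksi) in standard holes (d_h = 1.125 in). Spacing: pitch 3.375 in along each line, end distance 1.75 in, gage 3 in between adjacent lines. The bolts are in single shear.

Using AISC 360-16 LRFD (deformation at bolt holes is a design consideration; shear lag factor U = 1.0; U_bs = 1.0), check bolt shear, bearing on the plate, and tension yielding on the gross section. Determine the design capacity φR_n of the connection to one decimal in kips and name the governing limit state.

284.1 kips (gross-section yield governs)

Bolt shear: A_b = π(1)²/4 = 0.7854 in². φR_n = 0.75 × 84 × 0.7854 × 9 × 1 = 445.3 kips.
Bearing (0.5 in plate, F_u = 70 ksi): end bolts L_c = 1.75 − 1.125/2 = 1.1875, R_n = min(1.2×1.1875×0.5×70, 2.4×1×0.5×70) = 49.875 kips/bolt; interior L_c = 3.375 − 1.125 = 2.25, R_n = 84 kips/bolt. φR_n = 0.75 × (3×49.875 + 6×84) = 490.2 kips.
Tension yield (gross): A_g = 12.625×0.5 = 6.3125 in². φR_n = 0.90 × 50 × 6.3125 = 284.1 kips.
Governing: min(445.3, 490.2, 284.1) = 284.1 kips → gross-section yield.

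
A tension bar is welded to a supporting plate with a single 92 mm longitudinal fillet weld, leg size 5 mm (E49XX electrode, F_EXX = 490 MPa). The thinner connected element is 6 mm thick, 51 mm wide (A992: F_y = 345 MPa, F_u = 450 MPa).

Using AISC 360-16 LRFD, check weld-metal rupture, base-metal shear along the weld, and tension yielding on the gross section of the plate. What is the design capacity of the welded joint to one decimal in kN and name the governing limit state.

71.7 kN (weld metal governs)

Weld metal: throat = 0.707×5 = 3.535 mm, L = 92 mm. φR_n = 0.75 × 0.6 × 490 × 3.535 × 92 = 71.7 kN.
Base metal shear (6 mm plate): yield φR_n = 1.0×0.6×345×6×92 = 114.3 kN; rupture φR_n = 0.75×0.6×450×6×92 = 111.8 kN; take 111.8 kN (rupture).
Tension yield (gross): A_g = 51×6 = 306 mm². φR_n = 0.90 × 345 × 306 = 95.0 kN.
Governing: min(71.7, 111.8, 95.0) = 71.7 kN → weld metal.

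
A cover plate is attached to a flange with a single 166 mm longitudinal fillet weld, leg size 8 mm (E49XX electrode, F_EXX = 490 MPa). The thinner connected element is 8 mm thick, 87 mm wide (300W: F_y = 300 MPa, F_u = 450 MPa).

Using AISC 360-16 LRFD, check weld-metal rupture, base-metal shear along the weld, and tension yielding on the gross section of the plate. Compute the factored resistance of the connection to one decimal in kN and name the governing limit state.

Weld metal: throat = 0.707×8 = 5.656 mm, L = 166 mm. φR_n = 0.75 × 0.6 × 490 × 5.656 × 166 = 207.0 kN.
Base metal shear (8 mm plate): yield φR_n = 1.0×0.6×300×8×166 = 239.0 kN; rupture φR_n = 0.75×0.6×450×8×166 = 268.9 kN; take 239.0 kN (yield).
Tension yield (gross): A_g = 87×8 = 696 mm². φR_n = 0.90 × 300 × 696 = 187.9 kN.
Governing: min(207.0, 239.0, 187.9) = 187.9 kN → gross-section yield.

187.9 kN (gross-section yield governs)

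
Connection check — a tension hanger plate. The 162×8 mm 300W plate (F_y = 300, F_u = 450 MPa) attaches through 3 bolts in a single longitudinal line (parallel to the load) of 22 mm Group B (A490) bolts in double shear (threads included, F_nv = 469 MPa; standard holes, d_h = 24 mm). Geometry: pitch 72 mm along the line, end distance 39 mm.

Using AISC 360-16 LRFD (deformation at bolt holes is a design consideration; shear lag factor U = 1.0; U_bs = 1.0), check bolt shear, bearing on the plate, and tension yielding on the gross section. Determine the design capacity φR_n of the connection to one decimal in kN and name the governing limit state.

349.9 kN (gross-section yield governs)

Bolt shear: A_b = π(22)²/4 = 380.13 mm². φR_n = 0.75 × 469 × 380.13 × 3 × 2 = 802.3 kN.
Bearing (8 mm plate, F_u = 450 MPa): end bolts L_c = 39 − 24/2 = 27, R_n = min(1.2×27×8×450, 2.4×22×8×450) = 116.64 kN/bolt; interior L_c = 72 − 24 = 48, R_n = 190.08 kN/bolt. φR_n = 0.75 × (1×116.64 + 2×190.08) = 372.6 kN.
Tension yield (gross): A_g = 162×8 = 1296 mm². φR_n = 0.90 × 300 × 1296 = 349.9 kN.
Governing: min(802.3, 372.6, 349.9) = 349.9 kN → gross-section yield.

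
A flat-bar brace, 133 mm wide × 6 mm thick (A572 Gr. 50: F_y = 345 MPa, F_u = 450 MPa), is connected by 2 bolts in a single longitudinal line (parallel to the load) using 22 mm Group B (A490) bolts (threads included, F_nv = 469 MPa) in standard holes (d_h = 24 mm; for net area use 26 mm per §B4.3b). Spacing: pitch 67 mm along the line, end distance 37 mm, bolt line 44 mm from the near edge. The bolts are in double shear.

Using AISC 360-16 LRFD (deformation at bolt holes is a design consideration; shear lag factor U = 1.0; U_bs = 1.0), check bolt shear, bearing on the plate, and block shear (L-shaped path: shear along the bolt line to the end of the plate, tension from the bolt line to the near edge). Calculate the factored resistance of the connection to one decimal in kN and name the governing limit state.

Bolt shear: A_b = π(22)²/4 = 380.13 mm². φR_n = 0.75 × 469 × 380.13 × 2 × 2 = 534.8 kN.
Bearing (6 mm plate, F_u = 450 MPa): end bolts L_c = 37 − 24/2 = 25, R_n = min(1.2×25×6×450, 2.4×22×6×450) = 81 kN/bolt; interior L_c = 67 − 24 = 43, R_n = 139.32 kN/bolt. φR_n = 0.75 × (1×81 + 1×139.32) = 165.2 kN.
Block shear: shear path 1×[37+1×67] = 1×104 mm, A_gv = 624, A_nv = 1×(104 − 1.5×26)×6 = 390 mm²; tension to near edge: (44 − 0.5×26)×6 = 186 mm². R_n = min(0.6×450×390, 0.6×345×624) + 1.0×450×186 = min(105.3, 129.17) + 83.7 = 189 kN. φR_n = 0.75 × 189 = 141.8 kN.
Governing: min(534.8, 165.2, 141.8) = 141.8 kN → block shear.

141.8 kN (block shear governs)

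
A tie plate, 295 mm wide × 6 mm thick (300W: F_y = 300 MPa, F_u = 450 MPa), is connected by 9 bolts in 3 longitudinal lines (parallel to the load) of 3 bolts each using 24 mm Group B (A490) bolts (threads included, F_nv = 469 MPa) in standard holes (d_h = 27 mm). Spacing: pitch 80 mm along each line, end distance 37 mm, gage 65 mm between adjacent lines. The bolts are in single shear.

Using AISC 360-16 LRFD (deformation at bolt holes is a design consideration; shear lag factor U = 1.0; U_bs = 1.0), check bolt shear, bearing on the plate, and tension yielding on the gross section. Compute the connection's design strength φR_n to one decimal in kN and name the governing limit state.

477.9 kN (gross-section yield governs)

Bolt shear: A_b = π(24)²/4 = 452.39 mm². φR_n = 0.75 × 469 × 452.39 × 9 × 1 = 1432.2 kN.
Bearing (6 mm plate, F_u = 450 MPa): end bolts L_c = 37 − 27/2 = 23.5, R_n = min(1.2×23.5×6×450, 2.4×24×6×450) = 76.14 kN/bolt; interior L_c = 80 − 27 = 53, R_n = 155.52 kN/bolt. φR_n = 0.75 × (3×76.14 + 6×155.52) = 871.2 kN.
Tension yield (gross): A_g = 295×6 = 1770 mm². φR_n = 0.90 × 300 × 1770 = 477.9 kN.
Governing: min(1432.2, 871.2, 477.9) = 477.9 kN → gross-section yield.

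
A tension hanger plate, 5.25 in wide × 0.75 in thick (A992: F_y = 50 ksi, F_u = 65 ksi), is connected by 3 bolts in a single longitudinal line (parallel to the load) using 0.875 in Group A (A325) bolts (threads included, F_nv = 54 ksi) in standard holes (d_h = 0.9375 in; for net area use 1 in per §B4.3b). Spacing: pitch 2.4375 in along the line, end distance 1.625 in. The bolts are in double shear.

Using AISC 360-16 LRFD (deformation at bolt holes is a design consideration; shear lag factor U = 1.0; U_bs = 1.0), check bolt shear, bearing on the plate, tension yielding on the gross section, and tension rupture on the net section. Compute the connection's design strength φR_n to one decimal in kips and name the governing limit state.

146.1 kips (bolt shear governs)

Bolt shear: A_b = π(0.875)²/4 = 0.60132 in². φR_n = 0.75 × 54 × 0.60132 × 3 × 2 = 146.1 kips.
Bearing (0.75 in plate, F_u = 65 ksi): end bolts L_c = 1.625 − 0.9375/2 = 1.15625, R_n = min(1.2×1.15625×0.75×65, 2.4×0.875×0.75×65) = 67.641 kips/bolt; interior L_c = 2.4375 − 0.9375 = 1.5, R_n = 87.75 kips/bolt. φR_n = 0.75 × (1×67.641 + 2×87.75) = 182.4 kips.
Tension yield (gross): A_g = 5.25×0.75 = 3.9375 in². φR_n = 0.90 × 50 × 3.9375 = 177.2 kips.
Tension rupture (net): A_n = (5.25 − 1×1)×0.75 = 3.1875 in² (U = 1.0, A_e = A_n). φR_n = 0.75 × 65 × 3.1875 = 155.4 kips.
Governing: min(146.1, 182.4, 177.2, 155.4) = 146.1 kips → bolt shear.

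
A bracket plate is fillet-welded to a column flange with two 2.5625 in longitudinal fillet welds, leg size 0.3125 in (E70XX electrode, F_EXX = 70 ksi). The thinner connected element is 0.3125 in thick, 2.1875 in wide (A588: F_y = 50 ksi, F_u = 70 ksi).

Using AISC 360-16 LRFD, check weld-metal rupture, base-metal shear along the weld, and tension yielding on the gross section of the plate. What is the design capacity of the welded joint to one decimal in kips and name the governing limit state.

Weld metal: throat = 0.707×0.3125 = 0.22094 in, L = 2×2.5625 = 5.125 in. φR_n = 0.75 × 0.6 × 70 × 0.22094 × 5.125 = 35.7 kips.
Base metal shear (0.3125 in plate): yield φR_n = 1.0×0.6×50×0.3125×5.125 = 48.0 kips; rupture φR_n = 0.75×0.6×70×0.3125×5.125 = 50.4 kips; take 48.0 kips (yield).
Tension yield (gross): A_g = 2.1875×0.3125 = 0.68359 in². φR_n = 0.90 × 50 × 0.68359 = 30.8 kips.
Governing: min(35.7, 48.0, 30.8) = 30.8 kips → gross-section yield.

30.8 kips (gross-section yield governs)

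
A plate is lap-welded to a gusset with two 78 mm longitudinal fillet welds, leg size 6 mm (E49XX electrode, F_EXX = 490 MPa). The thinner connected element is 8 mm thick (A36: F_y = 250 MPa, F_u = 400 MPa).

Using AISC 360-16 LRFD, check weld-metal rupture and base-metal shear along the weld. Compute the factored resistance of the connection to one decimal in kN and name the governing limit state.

Weld metal: throat = 0.707×6 = 4.242 mm, L = 2×78 = 156 mm. φR_n = 0.75 × 0.6 × 490 × 4.242 × 156 = 145.9 kN.
Base metal shear (8 mm plate): yield φR_n = 1.0×0.6×250×8×156 = 187.2 kN; rupture φR_n = 0.75×0.6×400×8×156 = 224.6 kN; take 187.2 kN (yield).
Governing: min(145.9, 187.2) = 145.9 kN → weld metal.

145.9 kN (weld metal governs)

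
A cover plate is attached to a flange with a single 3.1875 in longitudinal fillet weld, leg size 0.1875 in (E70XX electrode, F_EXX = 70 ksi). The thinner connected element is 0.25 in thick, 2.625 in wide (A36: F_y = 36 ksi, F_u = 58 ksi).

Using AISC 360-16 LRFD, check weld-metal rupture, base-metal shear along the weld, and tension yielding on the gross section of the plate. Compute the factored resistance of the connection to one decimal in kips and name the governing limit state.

13.3 kips (weld metal governs)

Weld metal: throat = 0.707×0.1875 = 0.13256 in, L = 3.1875 in. φR_n = 0.75 × 0.6 × 70 × 0.13256 × 3.1875 = 13.3 kips.
Base metal shear (0.25 in plate): yield φR_n = 1.0×0.6×36×0.25×3.1875 = 17.2 kips; rupture φR_n = 0.75×0.6×58×0.25×3.1875 = 20.8 kips; take 17.2 kips (yield).
Tension yield (gross): A_g = 2.625×0.25 = 0.65625 in². φR_n = 0.90 × 36 × 0.65625 = 21.3 kips.
Governing: min(13.3, 17.2, 21.3) = 13.3 kips → weld metal.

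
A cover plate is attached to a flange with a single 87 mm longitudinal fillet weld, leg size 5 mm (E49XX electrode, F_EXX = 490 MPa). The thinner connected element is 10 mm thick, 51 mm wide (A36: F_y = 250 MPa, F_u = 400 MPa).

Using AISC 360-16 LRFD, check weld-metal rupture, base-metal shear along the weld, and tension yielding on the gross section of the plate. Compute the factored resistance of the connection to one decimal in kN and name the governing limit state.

Weld metal: throat = 0.707×5 = 3.535 mm, L = 87 mm. φR_n = 0.75 × 0.6 × 490 × 3.535 × 87 = 67.8 kN.
Base metal shear (10 mm plate): yield φR_n = 1.0×0.6×250×10×87 = 130.5 kN; rupture φR_n = 0.75×0.6×400×10×87 = 156.6 kN; take 130.5 kN (yield).
Tension yield (gross): A_g = 51×10 = 510 mm². φR_n = 0.90 × 250 × 510 = 114.8 kN.
Governing: min(67.8, 130.5, 114.8) = 67.8 kN → weld metal.

67.8 kN (weld metal governs)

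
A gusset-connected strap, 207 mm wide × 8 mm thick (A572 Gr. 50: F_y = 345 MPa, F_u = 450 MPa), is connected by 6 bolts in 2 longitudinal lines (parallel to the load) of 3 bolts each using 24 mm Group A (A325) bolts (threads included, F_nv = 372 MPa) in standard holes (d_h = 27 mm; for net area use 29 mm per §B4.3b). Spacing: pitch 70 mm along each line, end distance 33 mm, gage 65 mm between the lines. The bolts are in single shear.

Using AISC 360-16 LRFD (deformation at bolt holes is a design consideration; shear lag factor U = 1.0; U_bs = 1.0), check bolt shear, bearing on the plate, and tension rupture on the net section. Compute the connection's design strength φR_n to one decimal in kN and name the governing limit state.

Bolt shear: A_b = π(24)²/4 = 452.39 mm². φR_n = 0.75 × 372 × 452.39 × 6 × 1 = 757.3 kN.
Bearing (8 mm plate, F_u = 450 MPa): end bolts L_c = 33 − 27/2 = 19.5, R_n = min(1.2×19.5×8×450, 2.4×24×8×450) = 84.24 kN/bolt; interior L_c = 70 − 27 = 43, R_n = 185.76 kN/bolt. φR_n = 0.75 × (2×84.24 + 4×185.76) = 683.6 kN.
Tension rupture (net): A_n = (207 − 2×29)×8 = 1192 mm² (U = 1.0, A_e = A_n). φR_n = 0.75 × 450 × 1192 = 402.3 kN.
Governing: min(757.3, 683.6, 402.3) = 402.3 kN → net-section rupture.

402.3 kN (net-section rupture governs)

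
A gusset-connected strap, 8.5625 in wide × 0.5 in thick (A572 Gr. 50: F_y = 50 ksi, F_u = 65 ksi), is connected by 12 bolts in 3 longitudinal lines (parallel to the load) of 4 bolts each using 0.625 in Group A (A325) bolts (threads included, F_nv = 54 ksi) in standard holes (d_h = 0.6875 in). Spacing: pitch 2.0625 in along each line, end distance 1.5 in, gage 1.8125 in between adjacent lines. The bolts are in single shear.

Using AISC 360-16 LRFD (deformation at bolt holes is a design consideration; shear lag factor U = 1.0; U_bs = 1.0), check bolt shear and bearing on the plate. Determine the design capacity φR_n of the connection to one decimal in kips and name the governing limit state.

Bolt shear: A_b = π(0.625)²/4 = 0.3068 in². φR_n = 0.75 × 54 × 0.3068 × 12 × 1 = 149.1 kips.
Bearing (0.5 in plate, F_u = 65 ksi): end bolts L_c = 1.5 − 0.6875/2 = 1.15625, R_n = min(1.2×1.15625×0.5×65, 2.4×0.625×0.5×65) = 45.094 kips/bolt; interior L_c = 2.0625 − 0.6875 = 1.375, R_n = 48.75 kips/bolt. φR_n = 0.75 × (3×45.094 + 9×48.75) = 430.5 kips.
Governing: min(149.1, 430.5) = 149.1 kips → bolt shear.

149.1 kips (bolt shear governs)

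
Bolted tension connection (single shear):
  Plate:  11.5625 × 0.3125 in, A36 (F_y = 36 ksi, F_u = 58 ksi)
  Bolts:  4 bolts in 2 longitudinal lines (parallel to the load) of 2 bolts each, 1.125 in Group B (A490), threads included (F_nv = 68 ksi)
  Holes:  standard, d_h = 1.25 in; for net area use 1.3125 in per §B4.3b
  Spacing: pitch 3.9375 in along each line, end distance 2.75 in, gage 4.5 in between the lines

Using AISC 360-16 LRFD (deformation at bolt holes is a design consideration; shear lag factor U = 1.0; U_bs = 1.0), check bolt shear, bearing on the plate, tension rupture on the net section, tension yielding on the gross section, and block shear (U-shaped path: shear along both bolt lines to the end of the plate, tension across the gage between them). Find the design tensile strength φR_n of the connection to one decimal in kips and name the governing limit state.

Bolt shear: A_b = π(1.125)²/4 = 0.99402 in². φR_n = 0.75 × 68 × 0.99402 × 4 × 1 = 202.8 kips.
Bearing (0.3125 in plate, F_u = 58 ksi): end bolts L_c = 2.75 − 1.25/2 = 2.125, R_n = min(1.2×2.125×0.3125×58, 2.4×1.125×0.3125×58) = 46.219 kips/bolt; interior L_c = 3.9375 − 1.25 = 2.6875, R_n = 48.938 kips/bolt. φR_n = 0.75 × (2×46.219 + 2×48.938) = 142.7 kips.
Tension rupture (net): A_n = (11.5625 − 2×1.3125)×0.3125 = 2.793 in² (U = 1.0, A_e = A_n). φR_n = 0.75 × 58 × 2.793 = 121.5 kips.
Tension yield (gross): A_g = 11.5625×0.3125 = 3.6133 in². φR_n = 0.90 × 36 × 3.6133 = 117.1 kips.
Block shear: shear path 2×[2.75+1×3.9375] = 2×6.6875 in, A_gv = 4.1797, A_nv = 2×(6.6875 − 1.5×1.3125)×0.3125 = 2.9492 in²; tension across gage: (4.5 − 1×1.3125)×0.3125 = 0.99609 in². R_n = min(0.6×58×2.9492, 0.6×36×4.1797) + 1.0×58×0.99609 = min(102.63, 90.282) + 57.773 = 148.06 kips. φR_n = 0.75 × 148.06 = 111.0 kips.
Governing: min(202.8, 142.7, 121.5, 117.1, 111.0) = 111.0 kips → block shear.

111.0 kips (block shear governs)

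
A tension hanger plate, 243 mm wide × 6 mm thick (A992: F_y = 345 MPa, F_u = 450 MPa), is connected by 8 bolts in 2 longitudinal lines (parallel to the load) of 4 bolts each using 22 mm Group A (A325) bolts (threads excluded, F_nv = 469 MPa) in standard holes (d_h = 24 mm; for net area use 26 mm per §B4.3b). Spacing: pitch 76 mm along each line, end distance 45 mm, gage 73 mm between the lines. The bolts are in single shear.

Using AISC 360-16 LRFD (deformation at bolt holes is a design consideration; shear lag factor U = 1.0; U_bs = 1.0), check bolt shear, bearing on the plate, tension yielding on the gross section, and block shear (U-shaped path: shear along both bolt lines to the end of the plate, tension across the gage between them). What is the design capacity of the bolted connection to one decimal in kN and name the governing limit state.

Bolt shear: A_b = π(22)²/4 = 380.13 mm². φR_n = 0.75 × 469 × 380.13 × 8 × 1 = 1069.7 kN.
Bearing (6 mm plate, F_u = 450 MPa): end bolts L_c = 45 − 24/2 = 33, R_n = min(1.2×33×6×450, 2.4×22×6×450) = 106.92 kN/bolt; interior L_c = 76 − 24 = 52, R_n = 142.56 kN/bolt. φR_n = 0.75 × (2×106.92 + 6×142.56) = 801.9 kN.
Tension yield (gross): A_g = 243×6 = 1458 mm². φR_n = 0.90 × 345 × 1458 = 452.7 kN.
Block shear: shear path 2×[45+3×76] = 2×273 mm, A_gv = 3276, A_nv = 2×(273 − 3.5×26)×6 = 2184 mm²; tension across gage: (73 − 1×26)×6 = 282 mm². R_n = min(0.6×450×2184, 0.6×345×3276) + 1.0×450×282 = min(589.68, 678.13) + 126.9 = 716.58 kN. φR_n = 0.75 × 716.58 = 537.4 kN.
Governing: min(1069.7, 801.9, 452.7, 537.4) = 452.7 kN → gross-section yield.

452.7 kN (gross-section yield governs)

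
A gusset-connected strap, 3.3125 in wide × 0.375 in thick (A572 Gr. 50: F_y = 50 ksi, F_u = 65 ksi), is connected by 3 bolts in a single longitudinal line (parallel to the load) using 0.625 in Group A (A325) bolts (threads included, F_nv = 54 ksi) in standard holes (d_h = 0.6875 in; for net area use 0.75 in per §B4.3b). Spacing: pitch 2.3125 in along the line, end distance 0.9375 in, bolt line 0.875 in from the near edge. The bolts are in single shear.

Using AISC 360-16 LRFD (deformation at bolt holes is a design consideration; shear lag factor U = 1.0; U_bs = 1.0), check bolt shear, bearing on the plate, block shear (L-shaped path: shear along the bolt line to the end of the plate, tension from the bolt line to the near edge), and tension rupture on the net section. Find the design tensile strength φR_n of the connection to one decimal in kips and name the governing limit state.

Bolt shear: A_b = π(0.625)²/4 = 0.3068 in². φR_n = 0.75 × 54 × 0.3068 × 3 × 1 = 37.3 kips.
Bearing (0.375 in plate, F_u = 65 ksi): end bolts L_c = 0.9375 − 0.6875/2 = 0.59375, R_n = min(1.2×0.59375×0.375×65, 2.4×0.625×0.375×65) = 17.367 kips/bolt; interior L_c = 2.3125 − 0.6875 = 1.625, R_n = 36.563 kips/bolt. φR_n = 0.75 × (1×17.367 + 2×36.563) = 67.9 kips.
Block shear: shear path 1×[0.9375+2×2.3125] = 1×5.5625 in, A_gv = 2.0859, A_nv = 1×(5.5625 − 2.5×0.75)×0.375 = 1.3828 in²; tension to near edge: (0.875 − 0.5×0.75)×0.375 = 0.1875 in². R_n = min(0.6×65×1.3828, 0.6×50×2.0859) + 1.0×65×0.1875 = min(53.929, 62.577) + 12.188 = 66.117 kips. φR_n = 0.75 × 66.117 = 49.6 kips.
Tension rupture (net): A_n = (3.3125 − 1×0.75)×0.375 = 0.96094 in² (U = 1.0, A_e = A_n). φR_n = 0.75 × 65 × 0.96094 = 46.8 kips.
Governing: min(37.3, 67.9, 49.6, 46.8) = 37.3 kips → bolt shear.

37.3 kips (bolt shear governs)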